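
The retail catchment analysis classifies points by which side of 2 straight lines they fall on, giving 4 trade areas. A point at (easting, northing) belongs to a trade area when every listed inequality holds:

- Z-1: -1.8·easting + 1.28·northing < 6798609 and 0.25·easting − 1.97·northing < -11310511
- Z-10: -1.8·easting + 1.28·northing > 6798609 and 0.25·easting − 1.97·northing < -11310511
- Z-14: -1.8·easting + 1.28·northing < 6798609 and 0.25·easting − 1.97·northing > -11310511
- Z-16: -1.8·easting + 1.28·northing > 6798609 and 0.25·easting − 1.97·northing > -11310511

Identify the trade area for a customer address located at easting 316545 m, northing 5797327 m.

-1.8·316545 + 1.28·5797327 = 6850797.560, which is > 6798609
0.25·316545 − 1.97·5797327 = -11341597.940, which is < -11310511
This sign pattern matches Z-10.

Z-10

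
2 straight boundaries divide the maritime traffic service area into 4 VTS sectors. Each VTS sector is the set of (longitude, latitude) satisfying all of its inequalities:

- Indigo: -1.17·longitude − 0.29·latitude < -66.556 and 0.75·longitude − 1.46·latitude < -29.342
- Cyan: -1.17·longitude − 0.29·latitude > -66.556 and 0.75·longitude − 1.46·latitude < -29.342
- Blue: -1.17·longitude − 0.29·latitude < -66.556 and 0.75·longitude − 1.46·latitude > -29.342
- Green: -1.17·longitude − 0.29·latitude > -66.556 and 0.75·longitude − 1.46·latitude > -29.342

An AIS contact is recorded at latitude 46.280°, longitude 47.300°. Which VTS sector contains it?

Indigo

-1.17·47.300 − 0.29·46.280 = -68.762, which is < -66.556
0.75·47.300 − 1.46·46.280 = -32.094, which is < -29.342
This sign pattern matches Indigo.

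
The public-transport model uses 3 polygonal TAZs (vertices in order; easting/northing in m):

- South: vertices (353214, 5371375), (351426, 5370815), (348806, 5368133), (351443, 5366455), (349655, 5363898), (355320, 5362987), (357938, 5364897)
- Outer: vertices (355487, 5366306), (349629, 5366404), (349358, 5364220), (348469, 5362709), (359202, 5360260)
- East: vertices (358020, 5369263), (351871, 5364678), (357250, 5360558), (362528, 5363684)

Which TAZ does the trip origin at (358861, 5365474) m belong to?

Cast a ray rightward from (358861, 5365474). For each polygon, the edges (by vertex number in listed order) whose endpoints lie on opposite sides of northing = 5365474, where each meets that height, and whether that is right or left of the point:
South: 4–5 at easting≈350757.0 (left), 7–1 at easting≈357517.2 (left) → 0 crossings.
Outer: 2–3 at easting≈349513.6 (left), 5–1 at easting≈355998.2 (left) → 0 crossings.
East: 1–2 at easting≈352938.5 (left), 4–1 at easting≈361081.6 (right) → 1 crossing.
Only East has an odd count, so the point is inside East.

East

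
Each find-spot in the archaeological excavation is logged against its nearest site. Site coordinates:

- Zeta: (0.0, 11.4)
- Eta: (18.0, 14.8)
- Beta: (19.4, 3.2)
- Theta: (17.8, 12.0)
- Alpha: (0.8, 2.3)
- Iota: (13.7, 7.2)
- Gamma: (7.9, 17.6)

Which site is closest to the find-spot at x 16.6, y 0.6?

Squared distances to each site:
Zeta: 392.200; Eta: 203.600; Beta: 14.600; Theta: 131.400; Alpha: 252.530; Iota: 51.970; Gamma: 364.690.
Minimum at Beta.

Beta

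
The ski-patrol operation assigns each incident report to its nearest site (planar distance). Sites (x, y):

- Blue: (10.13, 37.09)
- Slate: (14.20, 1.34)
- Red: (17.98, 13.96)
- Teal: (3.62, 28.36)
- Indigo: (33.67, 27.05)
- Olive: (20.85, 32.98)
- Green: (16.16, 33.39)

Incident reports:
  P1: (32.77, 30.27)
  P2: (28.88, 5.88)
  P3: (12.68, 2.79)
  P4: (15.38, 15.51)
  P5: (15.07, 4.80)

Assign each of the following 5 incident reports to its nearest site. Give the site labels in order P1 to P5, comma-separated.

P1 → Indigo (d²=11.18)
P2 → Red (d²=184.10)
P3 → Slate (d²=4.41)
P4 → Red (d²=9.16)
P5 → Slate (d²=12.73)

Indigo, Red, Slate, Red, Slate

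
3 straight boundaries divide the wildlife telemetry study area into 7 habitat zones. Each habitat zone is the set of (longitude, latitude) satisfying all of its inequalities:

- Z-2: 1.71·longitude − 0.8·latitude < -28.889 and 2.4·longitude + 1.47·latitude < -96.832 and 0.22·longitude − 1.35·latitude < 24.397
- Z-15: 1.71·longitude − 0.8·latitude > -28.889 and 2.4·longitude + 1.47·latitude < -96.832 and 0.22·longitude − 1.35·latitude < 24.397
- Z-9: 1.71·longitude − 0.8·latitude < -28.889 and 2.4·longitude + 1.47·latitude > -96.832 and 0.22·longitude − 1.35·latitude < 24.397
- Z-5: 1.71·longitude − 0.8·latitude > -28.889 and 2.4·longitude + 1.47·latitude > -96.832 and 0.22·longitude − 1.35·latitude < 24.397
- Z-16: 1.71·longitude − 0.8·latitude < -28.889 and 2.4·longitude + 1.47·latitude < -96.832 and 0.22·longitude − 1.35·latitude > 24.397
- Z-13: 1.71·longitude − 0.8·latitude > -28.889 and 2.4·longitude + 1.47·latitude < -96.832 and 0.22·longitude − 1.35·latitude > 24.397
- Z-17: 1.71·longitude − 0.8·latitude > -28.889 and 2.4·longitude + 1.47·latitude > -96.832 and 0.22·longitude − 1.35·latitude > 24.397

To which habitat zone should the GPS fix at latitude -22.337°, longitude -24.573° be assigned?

1.71·-24.573 − 0.8·-22.337 = -24.150, which is > -28.889
2.4·-24.573 + 1.47·-22.337 = -91.811, which is > -96.832
0.22·-24.573 − 1.35·-22.337 = 24.749, which is > 24.397
This sign pattern matches Z-17.

Z-17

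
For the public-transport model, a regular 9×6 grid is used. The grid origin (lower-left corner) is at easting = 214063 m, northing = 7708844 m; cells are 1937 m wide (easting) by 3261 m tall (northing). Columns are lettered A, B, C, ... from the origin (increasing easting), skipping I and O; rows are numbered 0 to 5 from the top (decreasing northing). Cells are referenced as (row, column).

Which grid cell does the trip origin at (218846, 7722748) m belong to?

Column index: ⌊(218846 − 214063) / 1937⌋ = ⌊2.469⌋ = 2 → column C
Row offset from origin: ⌊(7722748 − 7708844) / 3261⌋ = ⌊4.264⌋ = 4 → row 1 (counted from top)

(1, C)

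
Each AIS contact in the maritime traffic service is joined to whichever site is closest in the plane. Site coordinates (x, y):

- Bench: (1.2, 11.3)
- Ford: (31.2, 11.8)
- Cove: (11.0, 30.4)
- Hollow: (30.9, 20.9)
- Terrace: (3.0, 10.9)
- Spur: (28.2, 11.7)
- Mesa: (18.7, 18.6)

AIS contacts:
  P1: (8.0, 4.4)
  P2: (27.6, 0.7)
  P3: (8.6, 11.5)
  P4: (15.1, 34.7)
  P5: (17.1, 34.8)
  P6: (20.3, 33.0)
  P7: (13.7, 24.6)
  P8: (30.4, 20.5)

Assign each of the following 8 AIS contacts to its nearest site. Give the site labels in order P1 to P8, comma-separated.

Terrace, Spur, Terrace, Cove, Cove, Cove, Cove, Hollow

P1 → Terrace (d²=67.25)
P2 → Spur (d²=121.36)
P3 → Terrace (d²=31.72)
P4 → Cove (d²=35.30)
P5 → Cove (d²=56.57)
P6 → Cove (d²=93.25)
P7 → Cove (d²=40.93)
P8 → Hollow (d²=0.41)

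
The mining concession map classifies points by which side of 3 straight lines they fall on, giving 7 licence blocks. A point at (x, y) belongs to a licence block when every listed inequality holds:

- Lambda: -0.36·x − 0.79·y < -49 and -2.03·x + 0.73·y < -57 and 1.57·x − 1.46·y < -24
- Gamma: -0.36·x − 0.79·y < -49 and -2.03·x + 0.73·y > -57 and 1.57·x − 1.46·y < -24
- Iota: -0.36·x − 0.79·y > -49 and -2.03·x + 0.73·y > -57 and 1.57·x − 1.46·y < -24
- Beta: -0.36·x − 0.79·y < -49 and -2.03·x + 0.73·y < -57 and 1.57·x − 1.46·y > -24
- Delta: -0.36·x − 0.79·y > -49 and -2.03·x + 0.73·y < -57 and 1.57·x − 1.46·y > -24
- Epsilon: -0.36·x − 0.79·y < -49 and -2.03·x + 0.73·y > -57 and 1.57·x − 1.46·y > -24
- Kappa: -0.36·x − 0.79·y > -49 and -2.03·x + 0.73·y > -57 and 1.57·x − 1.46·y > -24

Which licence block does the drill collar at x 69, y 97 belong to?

-0.36·69 − 0.79·97 = -101.470, which is < -49
-2.03·69 + 0.73·97 = -69.260, which is < -57
1.57·69 − 1.46·97 = -33.290, which is < -24
This sign pattern matches Lambda.

Lambda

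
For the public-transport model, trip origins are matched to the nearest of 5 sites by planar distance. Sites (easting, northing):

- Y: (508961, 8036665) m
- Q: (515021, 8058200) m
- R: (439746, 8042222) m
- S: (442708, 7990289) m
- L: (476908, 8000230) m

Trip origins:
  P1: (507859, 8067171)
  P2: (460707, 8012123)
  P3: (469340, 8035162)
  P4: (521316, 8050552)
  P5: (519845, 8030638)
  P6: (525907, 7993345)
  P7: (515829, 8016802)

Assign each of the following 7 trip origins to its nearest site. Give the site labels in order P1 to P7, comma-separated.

P1 → Q (d²=131773085.00)
P2 → L (d²=403915850.00)
P3 → R (d²=925648436.00)
P4 → Q (d²=98118929.00)
P5 → Y (d²=154786185.00)
P6 → Y (d²=2163789316.00)
P7 → Y (d²=441708193.00)

Q, L, R, Q, Y, Y, Y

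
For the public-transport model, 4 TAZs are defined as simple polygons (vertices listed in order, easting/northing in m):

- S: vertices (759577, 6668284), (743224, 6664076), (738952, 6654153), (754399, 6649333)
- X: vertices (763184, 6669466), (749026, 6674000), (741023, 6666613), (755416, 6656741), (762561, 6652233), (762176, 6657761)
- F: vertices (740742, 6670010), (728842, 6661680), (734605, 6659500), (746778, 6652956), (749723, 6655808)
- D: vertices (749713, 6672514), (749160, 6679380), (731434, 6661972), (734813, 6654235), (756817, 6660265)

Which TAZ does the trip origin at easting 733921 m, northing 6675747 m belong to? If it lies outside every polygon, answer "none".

Cast a ray rightward from (733921, 6675747). For each polygon, the edges (by vertex number in listed order) whose endpoints lie on opposite sides of northing = 6675747, where each meets that height, and whether that is right or left of the point:
S: no edge straddles that height → 0 crossings.
X: no edge straddles that height → 0 crossings.
F: no edge straddles that height → 0 crossings.
D: 1–2 at easting≈749452.6 (right), 2–3 at easting≈745460.6 (right) → 2 crossings.
All counts are even, so the point lies outside every listed polygon.

none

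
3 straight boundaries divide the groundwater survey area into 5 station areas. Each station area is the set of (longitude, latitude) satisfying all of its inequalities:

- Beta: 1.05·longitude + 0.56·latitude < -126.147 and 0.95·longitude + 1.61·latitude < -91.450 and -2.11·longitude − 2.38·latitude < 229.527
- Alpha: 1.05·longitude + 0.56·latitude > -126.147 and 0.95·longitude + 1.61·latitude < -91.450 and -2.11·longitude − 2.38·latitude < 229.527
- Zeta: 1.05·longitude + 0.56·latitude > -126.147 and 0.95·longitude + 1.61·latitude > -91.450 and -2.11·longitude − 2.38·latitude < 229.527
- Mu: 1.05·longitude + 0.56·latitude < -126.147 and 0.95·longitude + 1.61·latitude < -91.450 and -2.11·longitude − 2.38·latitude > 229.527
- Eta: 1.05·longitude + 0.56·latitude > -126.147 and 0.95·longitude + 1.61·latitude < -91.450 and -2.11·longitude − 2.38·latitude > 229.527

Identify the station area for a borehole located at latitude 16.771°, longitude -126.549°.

Alpha

1.05·-126.549 + 0.56·16.771 = -123.485, which is > -126.147
0.95·-126.549 + 1.61·16.771 = -93.220, which is < -91.450
-2.11·-126.549 − 2.38·16.771 = 227.103, which is < 229.527
This sign pattern matches Alpha.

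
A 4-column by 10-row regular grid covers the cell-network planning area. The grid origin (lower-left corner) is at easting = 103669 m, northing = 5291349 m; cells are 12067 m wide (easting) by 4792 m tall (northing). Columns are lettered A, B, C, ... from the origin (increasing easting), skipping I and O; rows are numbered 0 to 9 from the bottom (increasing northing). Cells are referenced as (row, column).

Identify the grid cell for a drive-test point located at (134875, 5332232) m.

Column index: ⌊(134875 − 103669) / 12067⌋ = ⌊2.586⌋ = 2 → column C
Row offset from origin: ⌊(5332232 − 5291349) / 4792⌋ = ⌊8.532⌋ = 8 → row 8

(8, C)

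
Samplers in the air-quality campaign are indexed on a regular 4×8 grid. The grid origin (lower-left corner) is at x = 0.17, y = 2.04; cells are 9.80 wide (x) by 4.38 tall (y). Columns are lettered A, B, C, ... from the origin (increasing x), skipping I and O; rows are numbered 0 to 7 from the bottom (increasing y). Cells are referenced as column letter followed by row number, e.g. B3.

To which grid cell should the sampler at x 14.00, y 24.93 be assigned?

B5

Column index: ⌊(14.00 − 0.17) / 9.80⌋ = ⌊1.411⌋ = 1 → column B
Row offset from origin: ⌊(24.93 − 2.04) / 4.38⌋ = ⌊5.226⌋ = 5 → row 5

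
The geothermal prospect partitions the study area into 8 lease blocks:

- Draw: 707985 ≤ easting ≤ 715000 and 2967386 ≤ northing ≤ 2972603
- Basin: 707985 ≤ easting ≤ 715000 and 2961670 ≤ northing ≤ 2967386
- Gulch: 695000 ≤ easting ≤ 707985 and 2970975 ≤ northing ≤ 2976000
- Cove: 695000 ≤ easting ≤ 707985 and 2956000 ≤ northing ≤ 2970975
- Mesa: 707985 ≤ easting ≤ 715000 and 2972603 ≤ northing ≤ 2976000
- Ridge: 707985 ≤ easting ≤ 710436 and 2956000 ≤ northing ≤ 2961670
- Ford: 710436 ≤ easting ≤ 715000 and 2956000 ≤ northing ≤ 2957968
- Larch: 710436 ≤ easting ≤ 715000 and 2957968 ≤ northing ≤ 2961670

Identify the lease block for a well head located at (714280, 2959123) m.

Larch

The point has easting = 714280 and northing = 2959123.
Only Larch satisfies 710436 ≤ easting ≤ 715000 and 2957968 ≤ northing ≤ 2961670.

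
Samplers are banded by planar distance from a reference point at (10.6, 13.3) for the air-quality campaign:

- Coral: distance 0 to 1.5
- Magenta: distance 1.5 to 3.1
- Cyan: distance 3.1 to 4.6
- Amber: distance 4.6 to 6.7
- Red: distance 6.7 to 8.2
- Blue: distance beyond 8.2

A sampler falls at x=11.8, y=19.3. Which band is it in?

Distance = √((11.8−10.6)² + (19.3−13.3)²) = √(1.440 + 36.000) = 6.119.
4.6 ≤ 6.119 < 6.7 → Amber.

Amber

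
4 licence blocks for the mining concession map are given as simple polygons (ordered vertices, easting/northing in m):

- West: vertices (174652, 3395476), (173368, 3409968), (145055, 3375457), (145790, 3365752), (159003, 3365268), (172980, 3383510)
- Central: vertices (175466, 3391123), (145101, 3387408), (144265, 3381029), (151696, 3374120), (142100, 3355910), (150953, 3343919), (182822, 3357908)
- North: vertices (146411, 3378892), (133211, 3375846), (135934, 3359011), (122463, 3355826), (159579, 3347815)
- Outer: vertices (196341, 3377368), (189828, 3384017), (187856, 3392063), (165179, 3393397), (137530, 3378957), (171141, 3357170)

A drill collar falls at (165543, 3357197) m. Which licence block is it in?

Cast a ray rightward from (165543, 3357197). For each polygon, the edges (by vertex number in listed order) whose endpoints lie on opposite sides of northing = 3357197, where each meets that height, and whether that is right or left of the point:
West: no edge straddles that height → 0 crossings.
Central: 4–5 at easting≈142778.2 (left), 6–7 at easting≈181202.2 (right) → 1 crossing.
North: 3–4 at easting≈128261.7 (left), 5–1 at easting≈155603.6 (left) → 0 crossings.
Outer: 5–6 at easting≈171099.3 (right), 6–1 at easting≈171174.7 (right) → 2 crossings.
Only Central has an odd count, so the point is inside Central.

Central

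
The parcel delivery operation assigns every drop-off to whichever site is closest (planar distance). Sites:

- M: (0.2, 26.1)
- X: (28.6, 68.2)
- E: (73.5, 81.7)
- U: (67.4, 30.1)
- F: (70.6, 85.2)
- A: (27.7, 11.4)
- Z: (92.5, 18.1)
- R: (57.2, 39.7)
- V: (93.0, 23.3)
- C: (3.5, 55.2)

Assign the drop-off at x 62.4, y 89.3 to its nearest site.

F

Squared distances to each site:
M: 7863.080; X: 1587.650; E: 180.970; U: 3529.640; F: 84.050; A: 7272.500; Z: 5975.450; R: 2487.200; V: 5292.360; C: 4632.020.
Minimum at F.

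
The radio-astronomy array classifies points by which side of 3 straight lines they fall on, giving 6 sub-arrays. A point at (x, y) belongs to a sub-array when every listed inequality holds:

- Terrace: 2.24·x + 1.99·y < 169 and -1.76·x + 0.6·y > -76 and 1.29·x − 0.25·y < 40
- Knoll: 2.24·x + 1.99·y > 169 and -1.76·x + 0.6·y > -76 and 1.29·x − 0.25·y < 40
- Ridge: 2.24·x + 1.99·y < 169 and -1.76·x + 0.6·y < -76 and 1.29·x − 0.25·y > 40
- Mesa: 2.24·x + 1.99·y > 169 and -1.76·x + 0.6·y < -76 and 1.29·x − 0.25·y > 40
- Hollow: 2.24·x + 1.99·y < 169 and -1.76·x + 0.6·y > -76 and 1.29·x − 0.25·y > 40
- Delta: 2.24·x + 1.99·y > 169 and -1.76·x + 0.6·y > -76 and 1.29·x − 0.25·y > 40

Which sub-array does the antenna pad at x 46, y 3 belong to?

2.24·46 + 1.99·3 = 109.010, which is < 169
-1.76·46 + 0.6·3 = -79.160, which is < -76
1.29·46 − 0.25·3 = 58.590, which is > 40
This sign pattern matches Ridge.

Ridge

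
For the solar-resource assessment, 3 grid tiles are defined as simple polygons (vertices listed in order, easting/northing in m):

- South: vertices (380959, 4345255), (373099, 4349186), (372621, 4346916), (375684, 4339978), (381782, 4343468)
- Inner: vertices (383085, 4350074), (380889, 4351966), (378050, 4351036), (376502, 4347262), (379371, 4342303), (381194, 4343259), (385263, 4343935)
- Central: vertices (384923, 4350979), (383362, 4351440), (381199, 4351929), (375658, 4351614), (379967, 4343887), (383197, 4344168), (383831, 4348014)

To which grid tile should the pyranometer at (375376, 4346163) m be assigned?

Cast a ray rightward from (375376, 4346163). For each polygon, the edges (by vertex number in listed order) whose endpoints lie on opposite sides of northing = 4346163, where each meets that height, and whether that is right or left of the point:
South: 1–2 at easting≈379143.5 (right), 3–4 at easting≈372953.4 (left) → 1 crossing.
Inner: 4–5 at easting≈377137.8 (right), 7–1 at easting≈384472.5 (right) → 2 crossings.
Central: 4–5 at easting≈378697.8 (right), 6–7 at easting≈383525.9 (right) → 2 crossings.
Only South has an odd count, so the point is inside South.

South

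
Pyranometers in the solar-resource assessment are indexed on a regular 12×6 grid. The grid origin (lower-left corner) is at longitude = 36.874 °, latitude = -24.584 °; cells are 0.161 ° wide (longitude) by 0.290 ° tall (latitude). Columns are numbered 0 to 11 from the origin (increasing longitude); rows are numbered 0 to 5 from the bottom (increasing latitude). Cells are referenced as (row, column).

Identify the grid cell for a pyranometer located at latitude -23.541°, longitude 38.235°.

Column index: ⌊(38.235 − 36.874) / 0.161⌋ = ⌊8.453⌋ = 8
Row offset from origin: ⌊(-23.541 − -24.584) / 0.290⌋ = ⌊3.597⌋ = 3 → row 3

(3, 8)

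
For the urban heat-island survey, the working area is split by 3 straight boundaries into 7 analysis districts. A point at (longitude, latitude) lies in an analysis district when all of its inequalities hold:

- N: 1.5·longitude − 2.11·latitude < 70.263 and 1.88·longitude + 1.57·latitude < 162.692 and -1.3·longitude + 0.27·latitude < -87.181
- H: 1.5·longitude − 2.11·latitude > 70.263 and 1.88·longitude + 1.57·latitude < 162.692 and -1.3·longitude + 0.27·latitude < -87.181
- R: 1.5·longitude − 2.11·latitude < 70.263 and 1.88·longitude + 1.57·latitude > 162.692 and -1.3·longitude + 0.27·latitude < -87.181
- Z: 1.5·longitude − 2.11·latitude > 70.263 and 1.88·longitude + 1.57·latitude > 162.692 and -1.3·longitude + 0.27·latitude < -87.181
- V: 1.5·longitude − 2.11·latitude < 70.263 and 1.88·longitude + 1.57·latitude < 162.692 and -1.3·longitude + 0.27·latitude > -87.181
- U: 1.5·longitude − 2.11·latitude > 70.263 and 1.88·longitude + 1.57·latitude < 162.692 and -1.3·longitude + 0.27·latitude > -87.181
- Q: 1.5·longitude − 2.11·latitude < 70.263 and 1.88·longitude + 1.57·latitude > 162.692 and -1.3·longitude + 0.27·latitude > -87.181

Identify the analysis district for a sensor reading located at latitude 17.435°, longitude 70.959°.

N

1.5·70.959 − 2.11·17.435 = 69.651, which is < 70.263
1.88·70.959 + 1.57·17.435 = 160.776, which is < 162.692
-1.3·70.959 + 0.27·17.435 = -87.539, which is < -87.181
This sign pattern matches N.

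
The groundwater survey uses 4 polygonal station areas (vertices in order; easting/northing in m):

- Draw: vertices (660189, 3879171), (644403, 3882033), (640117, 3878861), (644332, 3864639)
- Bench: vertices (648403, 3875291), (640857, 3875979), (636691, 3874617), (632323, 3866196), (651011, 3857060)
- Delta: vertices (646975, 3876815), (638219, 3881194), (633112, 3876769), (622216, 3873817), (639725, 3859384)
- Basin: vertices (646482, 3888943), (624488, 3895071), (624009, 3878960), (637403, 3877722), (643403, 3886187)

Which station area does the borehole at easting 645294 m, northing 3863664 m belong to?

Cast a ray rightward from (645294, 3863664). For each polygon, the edges (by vertex number in listed order) whose endpoints lie on opposite sides of northing = 3863664, where each meets that height, and whether that is right or left of the point:
Draw: no edge straddles that height → 0 crossings.
Bench: 4–5 at easting≈637502.3 (left), 5–1 at easting≈650066.3 (right) → 1 crossing.
Delta: 4–5 at easting≈634532.8 (left), 5–1 at easting≈641505.2 (left) → 0 crossings.
Basin: no edge straddles that height → 0 crossings.
Only Bench has an odd count, so the point is inside Bench.

Bench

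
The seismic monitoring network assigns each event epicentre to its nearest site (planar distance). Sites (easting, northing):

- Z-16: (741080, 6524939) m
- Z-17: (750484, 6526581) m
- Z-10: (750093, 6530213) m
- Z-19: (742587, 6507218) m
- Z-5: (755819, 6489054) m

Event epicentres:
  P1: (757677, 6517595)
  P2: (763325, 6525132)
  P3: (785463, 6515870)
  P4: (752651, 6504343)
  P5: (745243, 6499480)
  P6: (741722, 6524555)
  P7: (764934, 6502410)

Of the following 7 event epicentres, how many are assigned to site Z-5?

1

P1 → Z-17
P2 → Z-17
P3 → Z-17
P4 → Z-19
P5 → Z-19
P6 → Z-16
P7 → Z-5
1 of the 7 goes to Z-5.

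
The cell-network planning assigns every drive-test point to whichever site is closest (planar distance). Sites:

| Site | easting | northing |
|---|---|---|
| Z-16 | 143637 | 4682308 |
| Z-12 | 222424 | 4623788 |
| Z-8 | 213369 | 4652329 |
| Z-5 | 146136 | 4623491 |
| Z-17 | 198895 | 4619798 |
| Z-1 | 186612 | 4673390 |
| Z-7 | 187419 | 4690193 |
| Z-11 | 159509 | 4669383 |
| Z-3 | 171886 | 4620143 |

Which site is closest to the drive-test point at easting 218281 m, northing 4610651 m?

Squared distances to each site:
Z-16: 10706452385.000; Z-12: 189745218.000; Z-8: 1761183428.000; Z-5: 5369766625.000; Z-17: 459484605.000; Z-1: 4939107682.000; Z-7: 7279392808.000; Z-11: 6903595808.000; Z-3: 2242594089.000.
Minimum at Z-12.

Z-12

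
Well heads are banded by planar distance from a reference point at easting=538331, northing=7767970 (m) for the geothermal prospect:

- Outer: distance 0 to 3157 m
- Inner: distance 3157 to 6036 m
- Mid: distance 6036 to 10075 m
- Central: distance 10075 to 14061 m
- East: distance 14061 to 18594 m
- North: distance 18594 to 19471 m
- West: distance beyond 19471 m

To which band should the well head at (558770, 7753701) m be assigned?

West

Distance = √((558770−538331)² + (7753701−7767970)²) = √(417752721.000 + 203604361.000) = 24927.035 m.
19471 ≤ 24927.035 < ∞ → West.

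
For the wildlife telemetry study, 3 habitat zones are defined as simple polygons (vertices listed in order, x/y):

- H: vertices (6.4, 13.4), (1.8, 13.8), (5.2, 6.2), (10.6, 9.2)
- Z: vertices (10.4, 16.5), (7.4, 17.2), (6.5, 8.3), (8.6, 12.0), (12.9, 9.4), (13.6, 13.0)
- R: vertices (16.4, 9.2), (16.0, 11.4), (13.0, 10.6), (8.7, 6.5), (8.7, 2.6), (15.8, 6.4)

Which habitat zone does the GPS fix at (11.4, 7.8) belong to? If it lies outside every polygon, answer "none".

R

Cast a ray rightward from (11.4, 7.8). For each polygon, the edges (by vertex number in listed order) whose endpoints lie on opposite sides of y = 7.8, where each meets that height, and whether that is right or left of the point:
H: 2–3 at x≈4.48 (left), 3–4 at x≈8.08 (left) → 0 crossings.
Z: no edge straddles that height → 0 crossings.
R: 3–4 at x≈10.06 (left), 6–1 at x≈16.10 (right) → 1 crossing.
Only R has an odd count, so the point is inside R.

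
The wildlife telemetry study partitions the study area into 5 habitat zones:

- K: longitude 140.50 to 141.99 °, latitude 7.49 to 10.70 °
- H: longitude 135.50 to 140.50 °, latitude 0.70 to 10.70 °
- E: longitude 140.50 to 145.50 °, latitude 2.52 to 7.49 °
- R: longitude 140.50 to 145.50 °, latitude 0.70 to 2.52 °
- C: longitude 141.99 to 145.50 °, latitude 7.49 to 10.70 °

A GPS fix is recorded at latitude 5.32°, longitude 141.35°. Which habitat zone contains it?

E

The point has longitude = 141.35 and latitude = 5.32.
Only E satisfies 140.50 ≤ longitude ≤ 145.50 and 2.52 ≤ latitude ≤ 7.49.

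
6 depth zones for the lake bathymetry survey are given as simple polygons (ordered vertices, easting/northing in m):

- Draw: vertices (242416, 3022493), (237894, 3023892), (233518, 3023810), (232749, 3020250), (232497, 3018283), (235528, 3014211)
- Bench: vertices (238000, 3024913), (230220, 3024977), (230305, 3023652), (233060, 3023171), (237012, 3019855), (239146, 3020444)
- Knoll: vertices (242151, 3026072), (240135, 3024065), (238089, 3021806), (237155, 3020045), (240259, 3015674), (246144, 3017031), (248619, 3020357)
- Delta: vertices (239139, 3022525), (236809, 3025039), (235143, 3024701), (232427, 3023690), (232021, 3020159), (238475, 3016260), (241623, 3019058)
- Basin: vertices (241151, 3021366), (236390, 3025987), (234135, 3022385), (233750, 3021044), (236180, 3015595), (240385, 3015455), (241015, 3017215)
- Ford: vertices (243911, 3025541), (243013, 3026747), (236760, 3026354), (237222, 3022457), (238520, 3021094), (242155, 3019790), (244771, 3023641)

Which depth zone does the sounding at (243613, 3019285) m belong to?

Knoll

Cast a ray rightward from (243613, 3019285). For each polygon, the edges (by vertex number in listed order) whose endpoints lie on opposite sides of northing = 3019285, where each meets that height, and whether that is right or left of the point:
Draw: 4–5 at easting≈232625.4 (left), 6–1 at easting≈239748.0 (left) → 0 crossings.
Bench: no edge straddles that height → 0 crossings.
Knoll: 4–5 at easting≈237694.7 (left), 6–7 at easting≈247821.3 (right) → 1 crossing.
Delta: 5–6 at easting≈233467.7 (left), 7–1 at easting≈241460.4 (left) → 0 crossings.
Basin: 4–5 at easting≈234534.4 (left), 7–1 at easting≈241082.8 (left) → 0 crossings.
Ford: no edge straddles that height → 0 crossings.
Only Knoll has an odd count, so the point is inside Knoll.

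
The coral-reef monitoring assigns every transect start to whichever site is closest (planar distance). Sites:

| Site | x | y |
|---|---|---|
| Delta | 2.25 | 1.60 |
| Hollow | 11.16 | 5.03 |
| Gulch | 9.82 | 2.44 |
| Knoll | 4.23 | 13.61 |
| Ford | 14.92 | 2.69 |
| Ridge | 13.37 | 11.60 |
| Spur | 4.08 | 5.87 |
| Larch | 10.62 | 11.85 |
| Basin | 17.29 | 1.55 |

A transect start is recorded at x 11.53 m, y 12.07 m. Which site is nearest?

Larch

Squared distances to each site:
Delta: 195.739; Hollow: 49.698; Gulch: 95.661; Knoll: 55.662; Ford: 99.477; Ridge: 3.607; Spur: 93.942; Larch: 0.877; Basin: 143.848.
Minimum at Larch.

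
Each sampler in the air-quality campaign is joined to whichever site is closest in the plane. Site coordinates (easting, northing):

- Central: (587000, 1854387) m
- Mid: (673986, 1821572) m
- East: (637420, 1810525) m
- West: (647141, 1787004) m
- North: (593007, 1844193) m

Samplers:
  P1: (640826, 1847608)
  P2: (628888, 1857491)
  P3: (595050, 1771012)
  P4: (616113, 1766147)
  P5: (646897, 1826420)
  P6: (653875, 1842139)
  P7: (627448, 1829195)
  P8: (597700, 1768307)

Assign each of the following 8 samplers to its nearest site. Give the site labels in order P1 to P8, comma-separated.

East, North, West, West, East, Mid, East, West

P1 → East (d²=1386749725.00)
P2 → North (d²=1464282965.00)
P3 → West (d²=2969216345.00)
P4 → West (d²=1397751233.00)
P5 → East (d²=342464554.00)
P6 → Mid (d²=827453810.00)
P7 → East (d²=448009684.00)
P8 → West (d²=2793990290.00)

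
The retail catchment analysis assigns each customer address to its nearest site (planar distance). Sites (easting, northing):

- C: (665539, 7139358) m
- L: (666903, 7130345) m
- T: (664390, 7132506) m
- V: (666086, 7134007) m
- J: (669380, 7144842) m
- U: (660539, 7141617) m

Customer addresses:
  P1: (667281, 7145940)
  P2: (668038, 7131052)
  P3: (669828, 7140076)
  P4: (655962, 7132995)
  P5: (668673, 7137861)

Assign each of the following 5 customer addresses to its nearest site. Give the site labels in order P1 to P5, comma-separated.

P1 → J (d²=5611405.00)
P2 → L (d²=1788074.00)
P3 → C (d²=18911045.00)
P4 → T (d²=71270305.00)
P5 → C (d²=12062965.00)

J, L, C, T, C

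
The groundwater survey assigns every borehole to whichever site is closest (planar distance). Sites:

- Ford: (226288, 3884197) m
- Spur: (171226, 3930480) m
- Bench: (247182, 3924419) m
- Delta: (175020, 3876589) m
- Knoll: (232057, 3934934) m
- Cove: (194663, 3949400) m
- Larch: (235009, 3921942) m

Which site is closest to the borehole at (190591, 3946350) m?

Cove

Squared distances to each site:
Ford: 5137271218.000; Spur: 626860125.000; Bench: 3683510042.000; Delta: 5109053162.000; Knoll: 1849754212.000; Cove: 25883684.000; Larch: 2568709188.000.
Minimum at Cove.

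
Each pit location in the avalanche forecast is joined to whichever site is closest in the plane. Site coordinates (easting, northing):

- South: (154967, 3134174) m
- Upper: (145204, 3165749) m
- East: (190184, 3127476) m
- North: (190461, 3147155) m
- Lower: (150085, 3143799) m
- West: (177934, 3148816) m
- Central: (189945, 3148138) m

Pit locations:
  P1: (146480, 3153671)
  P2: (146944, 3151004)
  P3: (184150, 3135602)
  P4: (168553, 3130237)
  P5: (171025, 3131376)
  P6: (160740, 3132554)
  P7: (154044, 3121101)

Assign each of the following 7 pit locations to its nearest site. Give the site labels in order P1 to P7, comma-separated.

P1 → Lower (d²=110452409.00)
P2 → Lower (d²=61777906.00)
P3 → East (d²=102441032.00)
P4 → South (d²=200079365.00)
P5 → South (d²=265688168.00)
P6 → South (d²=35951929.00)
P7 → South (d²=171755258.00)

Lower, Lower, East, South, South, South, South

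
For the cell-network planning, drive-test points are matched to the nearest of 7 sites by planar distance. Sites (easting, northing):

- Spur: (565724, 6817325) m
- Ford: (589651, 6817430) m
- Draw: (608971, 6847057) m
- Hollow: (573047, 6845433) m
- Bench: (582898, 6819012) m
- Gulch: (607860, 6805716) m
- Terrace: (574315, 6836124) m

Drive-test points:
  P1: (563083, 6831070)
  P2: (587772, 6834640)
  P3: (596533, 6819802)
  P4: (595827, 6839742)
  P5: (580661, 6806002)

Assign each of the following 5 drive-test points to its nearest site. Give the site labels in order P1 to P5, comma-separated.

P1 → Terrace (d²=151700740.00)
P2 → Terrace (d²=183293105.00)
P3 → Ford (d²=52988308.00)
P4 → Draw (d²=226273961.00)
P5 → Bench (d²=174264269.00)

Terrace, Terrace, Ford, Draw, Bench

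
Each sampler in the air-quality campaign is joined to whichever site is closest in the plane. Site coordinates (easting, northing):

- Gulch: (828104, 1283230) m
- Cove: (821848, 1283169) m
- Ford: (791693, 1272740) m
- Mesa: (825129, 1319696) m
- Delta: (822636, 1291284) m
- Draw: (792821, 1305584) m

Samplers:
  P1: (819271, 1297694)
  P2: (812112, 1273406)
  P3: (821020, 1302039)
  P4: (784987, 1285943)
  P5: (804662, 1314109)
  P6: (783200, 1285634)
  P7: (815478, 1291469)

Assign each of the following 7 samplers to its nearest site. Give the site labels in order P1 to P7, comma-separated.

P1 → Delta (d²=52411325.00)
P2 → Cove (d²=190105865.00)
P3 → Delta (d²=118281481.00)
P4 → Ford (d²=219289645.00)
P5 → Draw (d²=212884906.00)
P6 → Ford (d²=238386285.00)
P7 → Delta (d²=51271189.00)

Delta, Cove, Delta, Ford, Draw, Ford, Delta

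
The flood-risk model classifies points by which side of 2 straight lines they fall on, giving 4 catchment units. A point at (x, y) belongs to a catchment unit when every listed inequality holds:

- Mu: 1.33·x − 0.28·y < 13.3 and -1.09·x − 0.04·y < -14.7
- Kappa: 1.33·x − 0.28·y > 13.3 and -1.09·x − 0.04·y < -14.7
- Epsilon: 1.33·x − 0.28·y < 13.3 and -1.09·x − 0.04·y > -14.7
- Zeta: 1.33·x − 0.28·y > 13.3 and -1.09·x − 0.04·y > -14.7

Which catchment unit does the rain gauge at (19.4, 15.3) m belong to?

1.33·19.4 − 0.28·15.3 = 21.518, which is > 13.3
-1.09·19.4 − 0.04·15.3 = -21.758, which is < -14.7
This sign pattern matches Kappa.

Kappa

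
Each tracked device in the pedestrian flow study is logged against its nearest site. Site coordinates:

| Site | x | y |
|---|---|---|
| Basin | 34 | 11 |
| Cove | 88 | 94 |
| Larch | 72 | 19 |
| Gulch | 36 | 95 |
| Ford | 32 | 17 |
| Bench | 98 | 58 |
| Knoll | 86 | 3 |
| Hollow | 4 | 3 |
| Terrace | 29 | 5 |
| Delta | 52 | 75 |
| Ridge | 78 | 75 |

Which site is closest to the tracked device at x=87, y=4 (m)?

Knoll

Squared distances to each site:
Basin: 2858.000; Cove: 8101.000; Larch: 450.000; Gulch: 10882.000; Ford: 3194.000; Bench: 3037.000; Knoll: 2.000; Hollow: 6890.000; Terrace: 3365.000; Delta: 6266.000; Ridge: 5122.000.
Minimum at Knoll.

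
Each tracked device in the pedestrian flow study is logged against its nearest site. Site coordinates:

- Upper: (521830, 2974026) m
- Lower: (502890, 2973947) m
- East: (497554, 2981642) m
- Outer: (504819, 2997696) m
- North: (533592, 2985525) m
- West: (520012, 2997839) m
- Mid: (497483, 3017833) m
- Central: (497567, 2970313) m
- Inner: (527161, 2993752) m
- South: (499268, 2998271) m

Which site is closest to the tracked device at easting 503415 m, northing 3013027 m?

Squared distances to each site:
Upper: 1860190226.000; Lower: 1527522025.000; East: 1019369546.000; Outer: 237010777.000; North: 1667011333.000; West: 506135753.000; Mid: 58286260.000; Central: 1858684900.000; Inner: 935398141.000; South: 234937145.000.
Minimum at Mid.

Mid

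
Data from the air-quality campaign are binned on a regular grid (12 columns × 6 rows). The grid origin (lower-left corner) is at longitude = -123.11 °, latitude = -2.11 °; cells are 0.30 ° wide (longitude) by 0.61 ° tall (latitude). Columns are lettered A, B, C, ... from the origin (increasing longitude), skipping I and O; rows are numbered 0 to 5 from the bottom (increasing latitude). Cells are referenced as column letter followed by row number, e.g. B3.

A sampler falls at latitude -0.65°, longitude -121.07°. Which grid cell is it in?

Column index: ⌊(-121.07 − -123.11) / 0.30⌋ = ⌊6.800⌋ = 6 → column G
Row offset from origin: ⌊(-0.65 − -2.11) / 0.61⌋ = ⌊2.393⌋ = 2 → row 2

G2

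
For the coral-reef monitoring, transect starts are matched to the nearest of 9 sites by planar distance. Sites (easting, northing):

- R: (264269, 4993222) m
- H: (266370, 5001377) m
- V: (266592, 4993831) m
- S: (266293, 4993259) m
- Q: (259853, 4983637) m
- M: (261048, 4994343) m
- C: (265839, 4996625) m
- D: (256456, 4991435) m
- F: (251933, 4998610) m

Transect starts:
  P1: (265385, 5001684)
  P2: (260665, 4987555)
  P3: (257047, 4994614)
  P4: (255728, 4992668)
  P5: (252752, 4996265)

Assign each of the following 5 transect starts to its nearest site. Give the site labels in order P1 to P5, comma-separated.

H, Q, D, D, F

P1 → H (d²=1064474.00)
P2 → Q (d²=16010068.00)
P3 → D (d²=10455322.00)
P4 → D (d²=2050273.00)
P5 → F (d²=6169786.00)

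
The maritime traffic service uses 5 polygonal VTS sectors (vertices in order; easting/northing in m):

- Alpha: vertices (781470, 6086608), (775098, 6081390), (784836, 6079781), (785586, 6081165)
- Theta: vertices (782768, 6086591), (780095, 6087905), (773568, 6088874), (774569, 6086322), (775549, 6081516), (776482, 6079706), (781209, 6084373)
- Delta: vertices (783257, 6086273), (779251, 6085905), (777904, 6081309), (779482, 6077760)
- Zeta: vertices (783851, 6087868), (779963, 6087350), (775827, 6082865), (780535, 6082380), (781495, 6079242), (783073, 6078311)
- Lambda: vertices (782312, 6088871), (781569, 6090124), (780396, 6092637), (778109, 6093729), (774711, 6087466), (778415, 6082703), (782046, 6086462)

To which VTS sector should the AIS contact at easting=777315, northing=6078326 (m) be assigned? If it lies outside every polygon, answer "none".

none

Cast a ray rightward from (777315, 6078326). For each polygon, the edges (by vertex number in listed order) whose endpoints lie on opposite sides of northing = 6078326, where each meets that height, and whether that is right or left of the point:
Alpha: no edge straddles that height → 0 crossings.
Theta: no edge straddles that height → 0 crossings.
Delta: 3–4 at easting≈779230.3 (right), 4–1 at easting≈779733.0 (right) → 2 crossings.
Zeta: 5–6 at easting≈783047.6 (right), 6–1 at easting≈783074.2 (right) → 2 crossings.
Lambda: no edge straddles that height → 0 crossings.
All counts are even, so the point lies outside every listed polygon.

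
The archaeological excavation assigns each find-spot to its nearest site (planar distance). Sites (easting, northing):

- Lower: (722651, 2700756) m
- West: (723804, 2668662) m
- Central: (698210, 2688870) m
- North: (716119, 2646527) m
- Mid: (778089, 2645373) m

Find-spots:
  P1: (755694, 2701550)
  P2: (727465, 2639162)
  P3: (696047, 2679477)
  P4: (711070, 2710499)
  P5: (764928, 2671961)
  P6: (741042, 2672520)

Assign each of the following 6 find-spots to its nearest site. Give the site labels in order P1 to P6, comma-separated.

P1 → Lower (d²=1092470285.00)
P2 → North (d²=182974941.00)
P3 → Central (d²=92907018.00)
P4 → Lower (d²=229045610.00)
P5 → Mid (d²=880133665.00)
P6 → West (d²=312032808.00)

Lower, North, Central, Lower, Mid, West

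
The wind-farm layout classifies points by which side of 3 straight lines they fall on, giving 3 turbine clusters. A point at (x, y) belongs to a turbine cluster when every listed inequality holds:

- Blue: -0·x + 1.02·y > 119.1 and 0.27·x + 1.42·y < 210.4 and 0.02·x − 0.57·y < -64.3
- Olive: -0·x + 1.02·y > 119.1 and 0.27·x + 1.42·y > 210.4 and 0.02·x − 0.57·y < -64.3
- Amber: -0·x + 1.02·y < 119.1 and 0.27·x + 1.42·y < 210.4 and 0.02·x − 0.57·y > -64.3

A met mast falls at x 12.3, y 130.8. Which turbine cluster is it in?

-0·12.3 + 1.02·130.8 = 133.416, which is > 119.1
0.27·12.3 + 1.42·130.8 = 189.057, which is < 210.4
0.02·12.3 − 0.57·130.8 = -74.310, which is < -64.3
This sign pattern matches Blue.

Blue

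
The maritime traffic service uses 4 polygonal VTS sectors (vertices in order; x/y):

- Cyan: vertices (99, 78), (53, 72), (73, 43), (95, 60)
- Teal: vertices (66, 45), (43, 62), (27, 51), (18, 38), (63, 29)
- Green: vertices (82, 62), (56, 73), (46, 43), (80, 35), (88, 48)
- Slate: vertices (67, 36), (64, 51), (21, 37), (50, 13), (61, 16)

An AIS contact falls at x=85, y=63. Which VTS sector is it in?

Cast a ray rightward from (85, 63). For each polygon, the edges (by vertex number in listed order) whose endpoints lie on opposite sides of y = 63, where each meets that height, and whether that is right or left of the point:
Cyan: 2–3 at x≈59.2 (left), 4–1 at x≈95.7 (right) → 1 crossing.
Teal: no edge straddles that height → 0 crossings.
Green: 1–2 at x≈79.6 (left), 2–3 at x≈52.7 (left) → 0 crossings.
Slate: no edge straddles that height → 0 crossings.
Only Cyan has an odd count, so the point is inside Cyan.

Cyan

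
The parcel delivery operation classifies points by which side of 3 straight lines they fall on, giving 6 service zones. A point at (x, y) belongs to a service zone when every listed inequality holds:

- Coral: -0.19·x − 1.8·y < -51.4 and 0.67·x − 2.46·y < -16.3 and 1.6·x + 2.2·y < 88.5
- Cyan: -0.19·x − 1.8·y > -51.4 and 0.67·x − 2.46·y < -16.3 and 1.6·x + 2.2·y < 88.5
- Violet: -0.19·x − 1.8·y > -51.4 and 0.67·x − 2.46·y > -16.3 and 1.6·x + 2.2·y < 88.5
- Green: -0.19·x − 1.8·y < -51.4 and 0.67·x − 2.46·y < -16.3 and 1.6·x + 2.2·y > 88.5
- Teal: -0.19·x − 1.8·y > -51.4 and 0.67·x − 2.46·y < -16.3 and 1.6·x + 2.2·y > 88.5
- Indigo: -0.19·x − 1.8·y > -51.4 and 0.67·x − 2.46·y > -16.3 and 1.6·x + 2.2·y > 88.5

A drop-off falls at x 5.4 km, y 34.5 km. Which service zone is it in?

Coral

-0.19·5.4 − 1.8·34.5 = -63.126, which is < -51.4
0.67·5.4 − 2.46·34.5 = -81.252, which is < -16.3
1.6·5.4 + 2.2·34.5 = 84.540, which is < 88.5
This sign pattern matches Coral.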